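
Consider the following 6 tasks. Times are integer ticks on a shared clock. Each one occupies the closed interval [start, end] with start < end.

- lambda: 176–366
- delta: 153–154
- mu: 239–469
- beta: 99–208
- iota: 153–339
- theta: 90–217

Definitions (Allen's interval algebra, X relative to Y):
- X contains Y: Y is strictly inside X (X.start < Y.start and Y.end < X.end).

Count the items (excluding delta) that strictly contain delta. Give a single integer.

2

Target delta = [153, 154].
beta [99, 208] → contains → counts.
iota [153, 339] → started-by → no.
lambda [176, 366] → after → no.
mu [239, 469] → after → no.
theta [90, 217] → contains → counts.
Total: 2.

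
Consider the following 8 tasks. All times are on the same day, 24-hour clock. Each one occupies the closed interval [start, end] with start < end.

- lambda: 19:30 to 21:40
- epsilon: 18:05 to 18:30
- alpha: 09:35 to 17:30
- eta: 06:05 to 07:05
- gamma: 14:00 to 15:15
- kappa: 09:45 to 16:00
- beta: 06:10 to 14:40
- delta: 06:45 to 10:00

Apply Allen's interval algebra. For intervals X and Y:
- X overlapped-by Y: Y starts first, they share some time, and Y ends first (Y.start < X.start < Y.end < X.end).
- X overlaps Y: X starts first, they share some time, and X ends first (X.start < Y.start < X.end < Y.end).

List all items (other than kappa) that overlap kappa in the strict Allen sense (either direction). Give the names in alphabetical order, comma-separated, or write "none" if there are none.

Target kappa = [09:45, 16:00].
alpha [09:35, 17:30] → contains → no.
beta [06:10, 14:40] → overlaps → yes.
delta [06:45, 10:00] → overlaps → yes.
epsilon [18:05, 18:30] → after → no.
eta [06:05, 07:05] → before → no.
gamma [14:00, 15:15] → during → no.
lambda [19:30, 21:40] → after → no.
Result: beta, delta.

beta, delta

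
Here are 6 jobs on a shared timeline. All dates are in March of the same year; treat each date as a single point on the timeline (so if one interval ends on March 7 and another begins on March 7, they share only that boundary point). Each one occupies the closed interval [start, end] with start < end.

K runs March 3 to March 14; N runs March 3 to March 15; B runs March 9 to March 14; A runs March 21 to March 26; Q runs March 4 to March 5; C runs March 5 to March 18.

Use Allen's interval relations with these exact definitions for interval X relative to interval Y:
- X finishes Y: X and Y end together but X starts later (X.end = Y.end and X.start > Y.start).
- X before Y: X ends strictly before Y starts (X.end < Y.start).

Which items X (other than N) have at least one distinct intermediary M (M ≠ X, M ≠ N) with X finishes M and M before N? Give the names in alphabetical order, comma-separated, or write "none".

Target N = [March 3, March 15].
Intermediaries M with M before N: none.
Union: none.

none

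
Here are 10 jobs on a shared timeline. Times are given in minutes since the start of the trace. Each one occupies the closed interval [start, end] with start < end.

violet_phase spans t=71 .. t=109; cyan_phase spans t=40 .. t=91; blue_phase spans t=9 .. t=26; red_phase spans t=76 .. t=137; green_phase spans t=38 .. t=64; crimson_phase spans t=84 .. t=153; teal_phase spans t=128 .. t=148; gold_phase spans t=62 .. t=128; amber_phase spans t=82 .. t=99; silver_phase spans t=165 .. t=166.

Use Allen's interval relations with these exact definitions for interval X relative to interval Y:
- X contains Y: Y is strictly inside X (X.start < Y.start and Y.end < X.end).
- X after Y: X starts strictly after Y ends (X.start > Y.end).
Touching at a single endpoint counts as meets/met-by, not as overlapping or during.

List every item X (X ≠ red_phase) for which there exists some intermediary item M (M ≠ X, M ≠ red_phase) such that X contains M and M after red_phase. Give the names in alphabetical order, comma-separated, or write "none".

none

Target red_phase = [t=76, t=137].
Intermediaries M with M after red_phase: silver_phase.
Via silver_phase — items with X contains silver_phase: none.
Union: none.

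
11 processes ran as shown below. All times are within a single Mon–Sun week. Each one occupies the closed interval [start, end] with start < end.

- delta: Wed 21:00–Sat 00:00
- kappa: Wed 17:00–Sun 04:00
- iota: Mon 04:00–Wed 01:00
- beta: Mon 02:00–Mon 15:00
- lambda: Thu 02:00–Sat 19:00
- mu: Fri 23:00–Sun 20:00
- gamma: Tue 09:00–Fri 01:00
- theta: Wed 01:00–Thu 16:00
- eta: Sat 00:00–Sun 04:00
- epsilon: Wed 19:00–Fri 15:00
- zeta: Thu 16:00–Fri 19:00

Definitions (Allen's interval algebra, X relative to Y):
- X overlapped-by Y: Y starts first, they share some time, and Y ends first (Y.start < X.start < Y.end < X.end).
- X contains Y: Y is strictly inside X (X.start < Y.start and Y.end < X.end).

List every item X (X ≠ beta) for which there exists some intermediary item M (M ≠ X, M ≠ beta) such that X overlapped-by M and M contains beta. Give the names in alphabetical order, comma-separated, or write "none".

none

Target beta = [Mon 02:00, Mon 15:00].
Intermediaries M with M contains beta: none.
Union: none.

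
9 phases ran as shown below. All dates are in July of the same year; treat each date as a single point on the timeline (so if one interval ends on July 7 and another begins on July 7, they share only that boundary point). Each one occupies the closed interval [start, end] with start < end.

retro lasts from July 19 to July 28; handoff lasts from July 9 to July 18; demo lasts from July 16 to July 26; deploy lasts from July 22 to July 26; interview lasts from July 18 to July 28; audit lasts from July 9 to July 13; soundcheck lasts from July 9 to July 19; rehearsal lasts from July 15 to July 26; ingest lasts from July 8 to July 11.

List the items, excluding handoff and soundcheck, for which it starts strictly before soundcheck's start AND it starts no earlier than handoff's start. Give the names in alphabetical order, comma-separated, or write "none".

Conditions: its start is strictly before soundcheck's start (X.start < July 9) AND its start is no earlier than handoff's start (X.start >= July 9).
audit: start July 9 < July 9? ✗; start July 9 >= July 9? ✓ → no.
demo: start July 16 < July 9? ✗; start July 16 >= July 9? ✓ → no.
deploy: start July 22 < July 9? ✗; start July 22 >= July 9? ✓ → no.
ingest: start July 8 < July 9? ✓; start July 8 >= July 9? ✗ → no.
interview: start July 18 < July 9? ✗; start July 18 >= July 9? ✓ → no.
rehearsal: start July 15 < July 9? ✗; start July 15 >= July 9? ✓ → no.
retro: start July 19 < July 9? ✗; start July 19 >= July 9? ✓ → no.
Result: none.

none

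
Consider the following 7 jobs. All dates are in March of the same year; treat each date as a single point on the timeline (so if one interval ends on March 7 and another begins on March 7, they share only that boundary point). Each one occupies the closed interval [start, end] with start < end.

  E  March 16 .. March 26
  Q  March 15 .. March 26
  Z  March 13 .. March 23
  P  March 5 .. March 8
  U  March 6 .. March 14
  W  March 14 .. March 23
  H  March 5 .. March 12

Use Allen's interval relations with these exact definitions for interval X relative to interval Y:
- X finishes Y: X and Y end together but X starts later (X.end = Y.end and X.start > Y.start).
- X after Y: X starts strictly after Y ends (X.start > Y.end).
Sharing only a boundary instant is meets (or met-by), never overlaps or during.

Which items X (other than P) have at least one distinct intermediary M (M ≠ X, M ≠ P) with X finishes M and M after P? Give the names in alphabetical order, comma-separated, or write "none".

Target P = [March 5, March 8].
Intermediaries M with M after P: E, Q, W, Z.
Via E — items with X finishes E: none.
Via Q — items with X finishes Q: E.
Via W — items with X finishes W: none.
Via Z — items with X finishes Z: W.
Union: E, W.

E, W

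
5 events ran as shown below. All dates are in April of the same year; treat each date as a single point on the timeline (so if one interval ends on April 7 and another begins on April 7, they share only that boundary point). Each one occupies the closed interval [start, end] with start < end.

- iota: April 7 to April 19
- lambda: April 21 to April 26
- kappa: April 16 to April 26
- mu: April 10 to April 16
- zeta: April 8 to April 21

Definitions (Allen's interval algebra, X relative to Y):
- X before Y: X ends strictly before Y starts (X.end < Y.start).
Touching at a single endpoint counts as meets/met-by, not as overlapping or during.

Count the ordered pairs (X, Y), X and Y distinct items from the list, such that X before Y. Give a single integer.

Checking all 20 ordered pairs for relation 'before'; matching pairs in alphabetical order:
(iota, lambda): iota before lambda ✓
(mu, lambda): mu before lambda ✓
Count: 2.

2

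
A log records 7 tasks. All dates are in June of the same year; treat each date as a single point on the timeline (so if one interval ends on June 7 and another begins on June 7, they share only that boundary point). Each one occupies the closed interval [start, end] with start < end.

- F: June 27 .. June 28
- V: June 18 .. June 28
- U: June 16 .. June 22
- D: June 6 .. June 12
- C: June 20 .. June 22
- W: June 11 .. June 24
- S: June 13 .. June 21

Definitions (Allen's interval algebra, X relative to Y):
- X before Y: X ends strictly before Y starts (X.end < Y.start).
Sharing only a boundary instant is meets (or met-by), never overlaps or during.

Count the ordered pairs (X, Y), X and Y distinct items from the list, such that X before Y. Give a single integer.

Checking all 42 ordered pairs for relation 'before'; matching pairs in alphabetical order:
(C, F): C before F ✓
(D, C): D before C ✓
(D, F): D before F ✓
(D, S): D before S ✓
(D, U): D before U ✓
(D, V): D before V ✓
(S, F): S before F ✓
(U, F): U before F ✓
(W, F): W before F ✓
Count: 9.

9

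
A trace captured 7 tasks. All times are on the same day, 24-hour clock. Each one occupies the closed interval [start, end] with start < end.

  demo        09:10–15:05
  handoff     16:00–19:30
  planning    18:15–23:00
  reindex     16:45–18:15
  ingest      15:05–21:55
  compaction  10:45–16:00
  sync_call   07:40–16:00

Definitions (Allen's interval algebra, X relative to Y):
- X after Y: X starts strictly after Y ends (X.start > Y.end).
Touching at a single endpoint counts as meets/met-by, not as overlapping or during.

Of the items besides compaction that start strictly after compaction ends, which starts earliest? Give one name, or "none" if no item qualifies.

reindex

Target compaction = [10:45, 16:00].
demo [09:10, 15:05] → overlaps → excluded.
handoff [16:00, 19:30] → met-by → excluded.
ingest [15:05, 21:55] → overlapped-by → excluded.
planning [18:15, 23:00] → after → candidate.
reindex [16:45, 18:15] → after → candidate.
sync_call [07:40, 16:00] → finished-by → excluded.
Among candidates, earliest start is 16:45 → reindex.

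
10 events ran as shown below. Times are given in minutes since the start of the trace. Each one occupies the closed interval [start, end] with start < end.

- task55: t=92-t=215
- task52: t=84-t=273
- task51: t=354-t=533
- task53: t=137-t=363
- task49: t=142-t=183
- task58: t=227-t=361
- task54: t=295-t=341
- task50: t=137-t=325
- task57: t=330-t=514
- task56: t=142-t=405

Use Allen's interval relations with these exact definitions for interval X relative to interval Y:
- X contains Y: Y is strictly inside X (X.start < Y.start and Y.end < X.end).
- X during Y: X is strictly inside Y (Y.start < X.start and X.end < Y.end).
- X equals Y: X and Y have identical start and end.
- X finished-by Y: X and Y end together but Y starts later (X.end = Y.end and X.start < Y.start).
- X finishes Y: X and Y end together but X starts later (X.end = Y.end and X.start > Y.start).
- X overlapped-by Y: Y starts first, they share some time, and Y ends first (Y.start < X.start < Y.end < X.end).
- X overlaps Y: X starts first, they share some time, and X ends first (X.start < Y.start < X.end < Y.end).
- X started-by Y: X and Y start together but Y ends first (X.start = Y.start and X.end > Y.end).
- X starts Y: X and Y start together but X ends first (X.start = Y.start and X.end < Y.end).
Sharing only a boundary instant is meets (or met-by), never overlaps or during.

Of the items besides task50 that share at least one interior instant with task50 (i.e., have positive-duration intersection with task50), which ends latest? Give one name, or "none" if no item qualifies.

Target task50 = [t=137, t=325].
task49 [t=142, t=183] → during → candidate.
task51 [t=354, t=533] → after → excluded.
task52 [t=84, t=273] → overlaps → candidate.
task53 [t=137, t=363] → started-by → candidate.
task54 [t=295, t=341] → overlapped-by → candidate.
task55 [t=92, t=215] → overlaps → candidate.
task56 [t=142, t=405] → overlapped-by → candidate.
task57 [t=330, t=514] → after → excluded.
task58 [t=227, t=361] → overlapped-by → candidate.
Among candidates, latest end is t=405 → task56.

task56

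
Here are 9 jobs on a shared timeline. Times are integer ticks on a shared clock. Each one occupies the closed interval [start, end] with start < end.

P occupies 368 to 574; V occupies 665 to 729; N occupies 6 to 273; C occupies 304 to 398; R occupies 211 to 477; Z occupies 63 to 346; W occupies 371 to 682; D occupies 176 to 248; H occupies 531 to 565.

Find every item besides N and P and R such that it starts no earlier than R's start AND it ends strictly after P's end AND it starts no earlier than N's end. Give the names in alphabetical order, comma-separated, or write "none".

Conditions: its start is no earlier than R's start (X.start >= 211) AND its end is strictly after P's end (X.end > 574) AND its start is no earlier than N's end (X.start >= 273).
C: start 304 >= 211? ✓; end 398 > 574? ✗; start 304 >= 273? ✓ → no.
D: start 176 >= 211? ✗; end 248 > 574? ✗; start 176 >= 273? ✗ → no.
H: start 531 >= 211? ✓; end 565 > 574? ✗; start 531 >= 273? ✓ → no.
V: start 665 >= 211? ✓; end 729 > 574? ✓; start 665 >= 273? ✓ → yes.
W: start 371 >= 211? ✓; end 682 > 574? ✓; start 371 >= 273? ✓ → yes.
Z: start 63 >= 211? ✗; end 346 > 574? ✗; start 63 >= 273? ✗ → no.
Result: V, W.

V, W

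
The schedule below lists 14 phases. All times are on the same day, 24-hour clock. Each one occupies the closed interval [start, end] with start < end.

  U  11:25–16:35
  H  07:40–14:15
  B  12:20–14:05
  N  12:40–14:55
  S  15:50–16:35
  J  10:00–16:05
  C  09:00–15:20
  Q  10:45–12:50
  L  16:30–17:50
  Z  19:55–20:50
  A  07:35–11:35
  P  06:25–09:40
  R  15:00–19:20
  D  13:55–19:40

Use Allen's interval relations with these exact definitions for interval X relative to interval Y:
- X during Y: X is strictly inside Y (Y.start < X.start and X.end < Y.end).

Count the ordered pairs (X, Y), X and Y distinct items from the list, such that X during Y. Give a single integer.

15

Checking all 182 ordered pairs for relation 'during'; matching pairs in alphabetical order:
(B, C): B during C ✓
(B, H): B during H ✓
(B, J): B during J ✓
(B, U): B during U ✓
(L, D): L during D ✓
(L, R): L during R ✓
(N, C): N during C ✓
(N, J): N during J ✓
(N, U): N during U ✓
(Q, C): Q during C ✓
(Q, H): Q during H ✓
(Q, J): Q during J ✓
(R, D): R during D ✓
(S, D): S during D ✓
(S, R): S during R ✓
Count: 15.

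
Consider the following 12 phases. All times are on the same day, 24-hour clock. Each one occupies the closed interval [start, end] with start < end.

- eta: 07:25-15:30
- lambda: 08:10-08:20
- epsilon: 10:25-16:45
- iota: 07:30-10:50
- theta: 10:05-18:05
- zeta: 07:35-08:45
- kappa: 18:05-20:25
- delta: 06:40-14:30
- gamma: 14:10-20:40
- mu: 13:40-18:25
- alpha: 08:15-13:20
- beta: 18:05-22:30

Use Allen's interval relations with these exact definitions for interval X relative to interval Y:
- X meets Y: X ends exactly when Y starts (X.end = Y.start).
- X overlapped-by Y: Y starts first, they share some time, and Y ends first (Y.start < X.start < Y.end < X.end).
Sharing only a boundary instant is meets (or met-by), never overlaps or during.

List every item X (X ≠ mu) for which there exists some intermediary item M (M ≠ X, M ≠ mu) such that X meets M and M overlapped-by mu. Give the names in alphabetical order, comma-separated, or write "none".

Target mu = [13:40, 18:25].
Intermediaries M with M overlapped-by mu: beta, gamma, kappa.
Via beta — items with X meets beta: theta.
Via gamma — items with X meets gamma: none.
Via kappa — items with X meets kappa: theta.
Union: theta.

theta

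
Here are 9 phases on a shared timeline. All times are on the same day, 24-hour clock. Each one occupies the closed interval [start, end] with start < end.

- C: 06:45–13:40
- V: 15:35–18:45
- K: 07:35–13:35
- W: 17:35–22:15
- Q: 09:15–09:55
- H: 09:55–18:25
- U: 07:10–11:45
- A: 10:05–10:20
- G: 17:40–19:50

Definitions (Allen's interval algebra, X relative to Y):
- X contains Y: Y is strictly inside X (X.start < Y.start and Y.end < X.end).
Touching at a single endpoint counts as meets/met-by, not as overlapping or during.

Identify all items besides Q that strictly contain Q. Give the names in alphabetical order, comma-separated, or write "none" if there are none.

C, K, U

Target Q = [09:15, 09:55].
A [10:05, 10:20] → after → no.
C [06:45, 13:40] → contains → yes.
G [17:40, 19:50] → after → no.
H [09:55, 18:25] → met-by → no.
K [07:35, 13:35] → contains → yes.
U [07:10, 11:45] → contains → yes.
V [15:35, 18:45] → after → no.
W [17:35, 22:15] → after → no.
Result: C, K, U.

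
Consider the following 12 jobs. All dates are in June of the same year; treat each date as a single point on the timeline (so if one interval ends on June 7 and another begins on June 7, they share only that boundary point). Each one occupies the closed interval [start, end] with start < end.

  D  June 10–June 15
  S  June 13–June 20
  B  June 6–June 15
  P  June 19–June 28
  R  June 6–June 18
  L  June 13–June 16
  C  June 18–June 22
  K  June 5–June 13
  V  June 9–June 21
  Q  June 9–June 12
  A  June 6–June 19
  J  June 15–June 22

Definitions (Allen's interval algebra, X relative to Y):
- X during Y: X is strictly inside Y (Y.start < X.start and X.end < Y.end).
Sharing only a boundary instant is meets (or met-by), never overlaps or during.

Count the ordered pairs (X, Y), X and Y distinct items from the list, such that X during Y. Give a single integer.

Checking all 132 ordered pairs for relation 'during'; matching pairs in alphabetical order:
(D, A): D during A ✓
(D, R): D during R ✓
(D, V): D during V ✓
(L, A): L during A ✓
(L, R): L during R ✓
(L, V): L during V ✓
(Q, A): Q during A ✓
(Q, B): Q during B ✓
(Q, K): Q during K ✓
(Q, R): Q during R ✓
(S, V): S during V ✓
Count: 11.

11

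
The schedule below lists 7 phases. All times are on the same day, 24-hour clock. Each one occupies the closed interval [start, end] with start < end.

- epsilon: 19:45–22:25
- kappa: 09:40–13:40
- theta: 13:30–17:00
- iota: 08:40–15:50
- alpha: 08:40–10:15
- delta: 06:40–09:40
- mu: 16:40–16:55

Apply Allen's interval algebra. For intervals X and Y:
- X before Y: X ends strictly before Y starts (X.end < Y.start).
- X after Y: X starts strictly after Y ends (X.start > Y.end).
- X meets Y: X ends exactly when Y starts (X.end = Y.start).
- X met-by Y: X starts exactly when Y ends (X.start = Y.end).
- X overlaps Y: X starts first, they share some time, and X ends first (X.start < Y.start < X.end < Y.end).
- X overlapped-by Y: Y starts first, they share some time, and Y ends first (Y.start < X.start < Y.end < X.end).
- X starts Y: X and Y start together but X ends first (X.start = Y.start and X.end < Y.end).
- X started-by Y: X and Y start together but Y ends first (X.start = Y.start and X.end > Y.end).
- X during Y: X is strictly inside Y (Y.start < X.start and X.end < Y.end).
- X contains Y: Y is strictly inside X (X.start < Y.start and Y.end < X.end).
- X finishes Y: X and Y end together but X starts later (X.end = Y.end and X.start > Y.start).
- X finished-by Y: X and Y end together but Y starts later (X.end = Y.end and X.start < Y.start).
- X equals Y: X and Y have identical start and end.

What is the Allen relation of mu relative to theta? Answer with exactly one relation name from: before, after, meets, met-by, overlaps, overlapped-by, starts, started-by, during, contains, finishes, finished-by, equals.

mu = [16:40, 16:55]; theta = [13:30, 17:00].
Compare endpoints: mu.start > theta.start, mu.start < theta.end, mu.end > theta.start, mu.end < theta.end.
That pattern is 'during'.

during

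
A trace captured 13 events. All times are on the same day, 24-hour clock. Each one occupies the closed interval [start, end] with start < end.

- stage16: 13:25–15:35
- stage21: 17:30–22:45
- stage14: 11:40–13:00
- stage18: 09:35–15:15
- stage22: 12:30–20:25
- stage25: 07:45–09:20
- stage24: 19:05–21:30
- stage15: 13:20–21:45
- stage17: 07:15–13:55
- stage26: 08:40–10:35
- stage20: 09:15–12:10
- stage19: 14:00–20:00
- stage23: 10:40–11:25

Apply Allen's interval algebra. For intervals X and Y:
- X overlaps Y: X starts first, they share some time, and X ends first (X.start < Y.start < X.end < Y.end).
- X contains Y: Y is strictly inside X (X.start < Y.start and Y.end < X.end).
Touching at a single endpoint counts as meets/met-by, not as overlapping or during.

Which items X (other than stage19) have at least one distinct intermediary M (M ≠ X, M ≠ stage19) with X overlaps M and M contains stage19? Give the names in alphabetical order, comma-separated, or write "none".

Target stage19 = [14:00, 20:00].
Intermediaries M with M contains stage19: stage15, stage22.
Via stage15 — items with X overlaps stage15: stage17, stage18, stage22.
Via stage22 — items with X overlaps stage22: stage14, stage17, stage18.
Union: stage14, stage17, stage18, stage22.

stage14, stage17, stage18, stage22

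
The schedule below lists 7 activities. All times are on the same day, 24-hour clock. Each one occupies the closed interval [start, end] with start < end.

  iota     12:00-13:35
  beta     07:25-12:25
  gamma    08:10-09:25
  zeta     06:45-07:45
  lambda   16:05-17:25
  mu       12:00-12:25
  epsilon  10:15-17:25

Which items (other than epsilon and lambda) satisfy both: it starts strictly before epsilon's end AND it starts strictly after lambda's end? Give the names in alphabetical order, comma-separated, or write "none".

Conditions: its start is strictly before epsilon's end (X.start < 17:25) AND its start is strictly after lambda's end (X.start > 17:25).
beta: start 07:25 < 17:25? ✓; start 07:25 > 17:25? ✗ → no.
gamma: start 08:10 < 17:25? ✓; start 08:10 > 17:25? ✗ → no.
iota: start 12:00 < 17:25? ✓; start 12:00 > 17:25? ✗ → no.
mu: start 12:00 < 17:25? ✓; start 12:00 > 17:25? ✗ → no.
zeta: start 06:45 < 17:25? ✓; start 06:45 > 17:25? ✗ → no.
Result: none.

none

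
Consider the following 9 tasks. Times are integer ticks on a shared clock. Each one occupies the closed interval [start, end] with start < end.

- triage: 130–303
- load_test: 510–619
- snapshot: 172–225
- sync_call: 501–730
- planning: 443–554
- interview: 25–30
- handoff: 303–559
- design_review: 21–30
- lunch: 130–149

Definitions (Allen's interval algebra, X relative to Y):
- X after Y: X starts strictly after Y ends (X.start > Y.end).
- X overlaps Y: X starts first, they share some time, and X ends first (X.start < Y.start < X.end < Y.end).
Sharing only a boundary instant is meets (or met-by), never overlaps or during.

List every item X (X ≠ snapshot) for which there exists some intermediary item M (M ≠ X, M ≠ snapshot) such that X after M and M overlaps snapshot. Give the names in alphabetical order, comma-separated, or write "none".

Target snapshot = [172, 225].
Intermediaries M with M overlaps snapshot: none.
Union: none.

none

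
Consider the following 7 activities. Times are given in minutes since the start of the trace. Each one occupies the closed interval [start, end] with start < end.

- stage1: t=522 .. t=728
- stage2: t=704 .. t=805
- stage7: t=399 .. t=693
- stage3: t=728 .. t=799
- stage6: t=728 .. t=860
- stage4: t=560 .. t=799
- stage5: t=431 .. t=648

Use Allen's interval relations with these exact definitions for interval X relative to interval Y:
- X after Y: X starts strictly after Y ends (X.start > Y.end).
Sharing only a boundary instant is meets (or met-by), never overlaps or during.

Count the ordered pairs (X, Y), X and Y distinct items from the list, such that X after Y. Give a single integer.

6

Checking all 42 ordered pairs for relation 'after'; matching pairs in alphabetical order:
(stage2, stage5): stage2 after stage5 ✓
(stage2, stage7): stage2 after stage7 ✓
(stage3, stage5): stage3 after stage5 ✓
(stage3, stage7): stage3 after stage7 ✓
(stage6, stage5): stage6 after stage5 ✓
(stage6, stage7): stage6 after stage7 ✓
Count: 6.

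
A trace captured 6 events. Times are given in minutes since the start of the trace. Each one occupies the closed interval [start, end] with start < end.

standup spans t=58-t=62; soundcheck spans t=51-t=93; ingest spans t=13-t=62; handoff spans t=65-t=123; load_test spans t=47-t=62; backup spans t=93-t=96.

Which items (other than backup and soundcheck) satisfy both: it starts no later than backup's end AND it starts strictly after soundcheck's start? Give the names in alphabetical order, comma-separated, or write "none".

Conditions: its start is no later than backup's end (X.start <= t=96) AND its start is strictly after soundcheck's start (X.start > t=51).
handoff: start t=65 <= t=96? ✓; start t=65 > t=51? ✓ → yes.
ingest: start t=13 <= t=96? ✓; start t=13 > t=51? ✗ → no.
load_test: start t=47 <= t=96? ✓; start t=47 > t=51? ✗ → no.
standup: start t=58 <= t=96? ✓; start t=58 > t=51? ✓ → yes.
Result: handoff, standup.

handoff, standup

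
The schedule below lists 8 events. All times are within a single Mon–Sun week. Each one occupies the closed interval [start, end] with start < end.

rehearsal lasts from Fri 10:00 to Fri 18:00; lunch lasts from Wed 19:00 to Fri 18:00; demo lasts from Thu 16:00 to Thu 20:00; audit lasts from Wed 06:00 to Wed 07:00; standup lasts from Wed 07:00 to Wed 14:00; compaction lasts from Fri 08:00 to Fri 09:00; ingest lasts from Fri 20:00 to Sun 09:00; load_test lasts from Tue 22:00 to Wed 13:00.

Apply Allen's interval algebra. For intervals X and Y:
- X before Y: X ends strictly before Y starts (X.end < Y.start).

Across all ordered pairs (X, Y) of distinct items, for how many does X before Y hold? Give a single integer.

Checking all 56 ordered pairs for relation 'before'; matching pairs in alphabetical order:
(audit, compaction): audit before compaction ✓
(audit, demo): audit before demo ✓
(audit, ingest): audit before ingest ✓
(audit, lunch): audit before lunch ✓
(audit, rehearsal): audit before rehearsal ✓
(compaction, ingest): compaction before ingest ✓
(compaction, rehearsal): compaction before rehearsal ✓
(demo, compaction): demo before compaction ✓
(demo, ingest): demo before ingest ✓
(demo, rehearsal): demo before rehearsal ✓
(load_test, compaction): load_test before compaction ✓
(load_test, demo): load_test before demo ✓
(load_test, ingest): load_test before ingest ✓
(load_test, lunch): load_test before lunch ✓
(load_test, rehearsal): load_test before rehearsal ✓
(lunch, ingest): lunch before ingest ✓
(rehearsal, ingest): rehearsal before ingest ✓
(standup, compaction): standup before compaction ✓
(standup, demo): standup before demo ✓
(standup, ingest): standup before ingest ✓
(standup, lunch): standup before lunch ✓
(standup, rehearsal): standup before rehearsal ✓
Count: 22.

22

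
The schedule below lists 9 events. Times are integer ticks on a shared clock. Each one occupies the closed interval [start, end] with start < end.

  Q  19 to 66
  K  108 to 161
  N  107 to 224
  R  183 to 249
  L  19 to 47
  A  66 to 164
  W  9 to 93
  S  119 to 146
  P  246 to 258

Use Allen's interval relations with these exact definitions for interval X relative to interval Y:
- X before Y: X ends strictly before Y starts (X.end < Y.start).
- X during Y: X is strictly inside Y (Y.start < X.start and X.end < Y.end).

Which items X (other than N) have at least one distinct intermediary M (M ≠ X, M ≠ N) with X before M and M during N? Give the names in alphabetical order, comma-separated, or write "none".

L, Q, W

Target N = [107, 224].
Intermediaries M with M during N: K, S.
Via K — items with X before K: L, Q, W.
Via S — items with X before S: L, Q, W.
Union: L, Q, W.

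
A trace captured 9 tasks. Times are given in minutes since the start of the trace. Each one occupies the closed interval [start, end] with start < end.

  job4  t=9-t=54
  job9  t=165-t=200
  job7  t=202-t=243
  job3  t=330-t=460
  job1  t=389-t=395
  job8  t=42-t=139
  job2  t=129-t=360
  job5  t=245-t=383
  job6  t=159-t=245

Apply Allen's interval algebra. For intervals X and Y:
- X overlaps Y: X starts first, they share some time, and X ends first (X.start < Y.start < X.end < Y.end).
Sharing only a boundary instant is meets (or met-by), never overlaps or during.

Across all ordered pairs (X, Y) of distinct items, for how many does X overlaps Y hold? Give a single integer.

Checking all 72 ordered pairs for relation 'overlaps'; matching pairs in alphabetical order:
(job2, job3): job2 overlaps job3 ✓
(job2, job5): job2 overlaps job5 ✓
(job4, job8): job4 overlaps job8 ✓
(job5, job3): job5 overlaps job3 ✓
(job8, job2): job8 overlaps job2 ✓
Count: 5.

5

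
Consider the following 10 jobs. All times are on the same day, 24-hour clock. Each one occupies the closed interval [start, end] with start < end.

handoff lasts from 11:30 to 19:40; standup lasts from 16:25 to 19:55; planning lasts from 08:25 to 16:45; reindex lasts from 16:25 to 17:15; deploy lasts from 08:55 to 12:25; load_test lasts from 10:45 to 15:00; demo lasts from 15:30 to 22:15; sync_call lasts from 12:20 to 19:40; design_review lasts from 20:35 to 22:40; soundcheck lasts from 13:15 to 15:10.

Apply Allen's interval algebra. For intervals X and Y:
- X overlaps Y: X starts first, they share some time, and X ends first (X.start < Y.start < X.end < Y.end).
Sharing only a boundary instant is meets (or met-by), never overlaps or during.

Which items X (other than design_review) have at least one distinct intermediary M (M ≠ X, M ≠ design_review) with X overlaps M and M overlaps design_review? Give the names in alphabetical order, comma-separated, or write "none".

Target design_review = [20:35, 22:40].
Intermediaries M with M overlaps design_review: demo.
Via demo — items with X overlaps demo: handoff, planning, sync_call.
Union: handoff, planning, sync_call.

handoff, planning, sync_call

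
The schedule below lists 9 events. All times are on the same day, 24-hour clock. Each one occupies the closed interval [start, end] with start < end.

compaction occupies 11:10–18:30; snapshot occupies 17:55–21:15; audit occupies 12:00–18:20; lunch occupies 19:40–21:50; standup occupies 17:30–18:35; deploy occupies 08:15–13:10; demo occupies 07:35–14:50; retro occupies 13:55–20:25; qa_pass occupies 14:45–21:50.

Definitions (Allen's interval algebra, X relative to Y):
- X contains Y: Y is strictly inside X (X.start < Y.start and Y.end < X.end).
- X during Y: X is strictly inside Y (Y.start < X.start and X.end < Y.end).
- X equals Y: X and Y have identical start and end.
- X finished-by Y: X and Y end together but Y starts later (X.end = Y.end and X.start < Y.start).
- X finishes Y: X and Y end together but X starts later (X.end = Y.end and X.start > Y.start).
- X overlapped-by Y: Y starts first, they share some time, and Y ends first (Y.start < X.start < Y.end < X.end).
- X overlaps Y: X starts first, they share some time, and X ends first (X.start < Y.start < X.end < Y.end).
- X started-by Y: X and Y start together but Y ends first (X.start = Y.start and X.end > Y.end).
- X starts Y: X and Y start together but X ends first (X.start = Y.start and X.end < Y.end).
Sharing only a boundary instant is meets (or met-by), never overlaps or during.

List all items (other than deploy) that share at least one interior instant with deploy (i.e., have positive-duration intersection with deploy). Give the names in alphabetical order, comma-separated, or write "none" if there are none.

Target deploy = [08:15, 13:10].
audit [12:00, 18:20] → overlapped-by → yes.
compaction [11:10, 18:30] → overlapped-by → yes.
demo [07:35, 14:50] → contains → yes.
lunch [19:40, 21:50] → after → no.
qa_pass [14:45, 21:50] → after → no.
retro [13:55, 20:25] → after → no.
snapshot [17:55, 21:15] → after → no.
standup [17:30, 18:35] → after → no.
Result: audit, compaction, demo.

audit, compaction, demo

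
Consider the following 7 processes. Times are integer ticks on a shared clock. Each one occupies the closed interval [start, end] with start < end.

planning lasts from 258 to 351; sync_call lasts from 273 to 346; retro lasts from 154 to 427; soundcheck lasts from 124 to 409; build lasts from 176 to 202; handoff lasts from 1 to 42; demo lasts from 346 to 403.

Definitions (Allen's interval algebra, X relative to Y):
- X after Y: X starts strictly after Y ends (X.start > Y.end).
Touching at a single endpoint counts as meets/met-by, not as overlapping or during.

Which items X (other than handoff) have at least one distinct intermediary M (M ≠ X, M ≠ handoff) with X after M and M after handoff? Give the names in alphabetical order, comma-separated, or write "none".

Target handoff = [1, 42].
Intermediaries M with M after handoff: build, demo, planning, retro, soundcheck, sync_call.
Via build — items with X after build: demo, planning, sync_call.
Via demo — items with X after demo: none.
Via planning — items with X after planning: none.
Via retro — items with X after retro: none.
Via soundcheck — items with X after soundcheck: none.
Via sync_call — items with X after sync_call: none.
Union: demo, planning, sync_call.

demo, planning, sync_call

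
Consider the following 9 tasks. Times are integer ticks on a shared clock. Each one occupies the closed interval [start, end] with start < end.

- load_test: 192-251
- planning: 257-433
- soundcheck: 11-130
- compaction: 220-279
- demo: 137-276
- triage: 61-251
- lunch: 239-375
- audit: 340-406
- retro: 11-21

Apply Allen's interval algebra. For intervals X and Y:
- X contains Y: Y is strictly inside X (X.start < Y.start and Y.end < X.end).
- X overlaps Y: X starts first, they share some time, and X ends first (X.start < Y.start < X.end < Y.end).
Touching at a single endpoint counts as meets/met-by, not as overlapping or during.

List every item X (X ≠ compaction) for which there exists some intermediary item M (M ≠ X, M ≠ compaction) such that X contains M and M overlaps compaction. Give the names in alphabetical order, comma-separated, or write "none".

Target compaction = [220, 279].
Intermediaries M with M overlaps compaction: demo, load_test, triage.
Via demo — items with X contains demo: none.
Via load_test — items with X contains load_test: demo.
Via triage — items with X contains triage: none.
Union: demo.

demo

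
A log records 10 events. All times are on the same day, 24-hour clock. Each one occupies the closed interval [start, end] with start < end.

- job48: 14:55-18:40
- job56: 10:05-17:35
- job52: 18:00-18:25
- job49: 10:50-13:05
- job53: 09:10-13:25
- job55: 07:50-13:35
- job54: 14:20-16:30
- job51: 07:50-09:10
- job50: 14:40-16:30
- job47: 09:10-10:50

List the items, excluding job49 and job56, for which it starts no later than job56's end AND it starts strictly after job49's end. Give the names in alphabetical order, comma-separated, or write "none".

job48, job50, job54

Conditions: its start is no later than job56's end (X.start <= 17:35) AND its start is strictly after job49's end (X.start > 13:05).
job47: start 09:10 <= 17:35? ✓; start 09:10 > 13:05? ✗ → no.
job48: start 14:55 <= 17:35? ✓; start 14:55 > 13:05? ✓ → yes.
job50: start 14:40 <= 17:35? ✓; start 14:40 > 13:05? ✓ → yes.
job51: start 07:50 <= 17:35? ✓; start 07:50 > 13:05? ✗ → no.
job52: start 18:00 <= 17:35? ✗; start 18:00 > 13:05? ✓ → no.
job53: start 09:10 <= 17:35? ✓; start 09:10 > 13:05? ✗ → no.
job54: start 14:20 <= 17:35? ✓; start 14:20 > 13:05? ✓ → yes.
job55: start 07:50 <= 17:35? ✓; start 07:50 > 13:05? ✗ → no.
Result: job48, job50, job54.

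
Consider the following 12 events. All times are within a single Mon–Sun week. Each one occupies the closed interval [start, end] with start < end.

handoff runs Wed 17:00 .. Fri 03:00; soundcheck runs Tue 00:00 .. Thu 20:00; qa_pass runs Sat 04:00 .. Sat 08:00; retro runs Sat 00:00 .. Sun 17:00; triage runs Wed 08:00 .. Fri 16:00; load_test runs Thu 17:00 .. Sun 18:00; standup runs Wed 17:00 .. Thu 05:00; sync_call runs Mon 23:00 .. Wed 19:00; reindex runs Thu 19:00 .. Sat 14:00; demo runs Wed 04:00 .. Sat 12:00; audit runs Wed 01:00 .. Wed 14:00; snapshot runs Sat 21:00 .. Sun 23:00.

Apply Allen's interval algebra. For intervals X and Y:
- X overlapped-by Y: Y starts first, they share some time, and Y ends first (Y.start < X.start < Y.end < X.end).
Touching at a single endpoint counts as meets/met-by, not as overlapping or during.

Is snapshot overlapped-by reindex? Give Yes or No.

No

snapshot = [Sat 21:00, Sun 23:00], reindex = [Thu 19:00, Sat 14:00].
Actual relation of snapshot to reindex: after.
Asked whether 'overlapped-by' holds → No.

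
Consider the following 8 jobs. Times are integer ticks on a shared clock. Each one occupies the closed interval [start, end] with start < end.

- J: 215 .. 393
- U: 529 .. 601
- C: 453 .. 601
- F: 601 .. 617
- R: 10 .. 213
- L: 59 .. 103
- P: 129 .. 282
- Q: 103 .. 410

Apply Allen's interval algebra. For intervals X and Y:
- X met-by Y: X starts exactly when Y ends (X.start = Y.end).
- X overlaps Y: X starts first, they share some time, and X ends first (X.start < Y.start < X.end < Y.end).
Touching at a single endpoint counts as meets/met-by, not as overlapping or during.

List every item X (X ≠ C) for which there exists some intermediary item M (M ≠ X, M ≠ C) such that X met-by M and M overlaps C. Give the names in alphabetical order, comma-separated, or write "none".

none

Target C = [453, 601].
Intermediaries M with M overlaps C: none.
Union: none.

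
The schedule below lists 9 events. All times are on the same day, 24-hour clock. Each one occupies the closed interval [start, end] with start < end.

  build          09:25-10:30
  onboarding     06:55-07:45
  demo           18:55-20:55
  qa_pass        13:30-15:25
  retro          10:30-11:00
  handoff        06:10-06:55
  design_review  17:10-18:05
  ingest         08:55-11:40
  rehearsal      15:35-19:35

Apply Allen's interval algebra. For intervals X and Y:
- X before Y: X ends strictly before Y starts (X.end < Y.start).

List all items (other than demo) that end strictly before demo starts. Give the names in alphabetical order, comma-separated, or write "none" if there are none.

build, design_review, handoff, ingest, onboarding, qa_pass, retro

Target demo = [18:55, 20:55].
build [09:25, 10:30] → before → yes.
design_review [17:10, 18:05] → before → yes.
handoff [06:10, 06:55] → before → yes.
ingest [08:55, 11:40] → before → yes.
onboarding [06:55, 07:45] → before → yes.
qa_pass [13:30, 15:25] → before → yes.
rehearsal [15:35, 19:35] → overlaps → no.
retro [10:30, 11:00] → before → yes.
Result: build, design_review, handoff, ingest, onboarding, qa_pass, retro.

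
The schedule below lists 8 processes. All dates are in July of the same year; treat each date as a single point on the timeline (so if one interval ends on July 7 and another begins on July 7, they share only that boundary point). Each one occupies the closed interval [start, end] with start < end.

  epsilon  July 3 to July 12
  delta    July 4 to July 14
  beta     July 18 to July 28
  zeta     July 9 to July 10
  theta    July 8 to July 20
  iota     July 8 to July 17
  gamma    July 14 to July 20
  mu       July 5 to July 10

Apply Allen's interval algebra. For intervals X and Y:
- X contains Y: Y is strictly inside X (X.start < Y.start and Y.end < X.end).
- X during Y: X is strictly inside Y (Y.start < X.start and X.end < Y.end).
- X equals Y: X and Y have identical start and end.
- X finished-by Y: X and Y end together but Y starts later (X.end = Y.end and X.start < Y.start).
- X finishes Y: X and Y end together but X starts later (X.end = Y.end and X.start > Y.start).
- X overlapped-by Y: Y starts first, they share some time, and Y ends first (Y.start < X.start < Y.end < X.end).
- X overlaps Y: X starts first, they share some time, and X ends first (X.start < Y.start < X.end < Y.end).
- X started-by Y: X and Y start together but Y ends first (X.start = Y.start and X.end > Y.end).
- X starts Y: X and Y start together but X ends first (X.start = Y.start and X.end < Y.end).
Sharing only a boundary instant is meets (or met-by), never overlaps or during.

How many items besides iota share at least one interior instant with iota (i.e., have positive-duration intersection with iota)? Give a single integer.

Target iota = [July 8, July 17].
beta [July 18, July 28] → after → no.
delta [July 4, July 14] → overlaps → counts.
epsilon [July 3, July 12] → overlaps → counts.
gamma [July 14, July 20] → overlapped-by → counts.
mu [July 5, July 10] → overlaps → counts.
theta [July 8, July 20] → started-by → counts.
zeta [July 9, July 10] → during → counts.
Total: 6.

6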